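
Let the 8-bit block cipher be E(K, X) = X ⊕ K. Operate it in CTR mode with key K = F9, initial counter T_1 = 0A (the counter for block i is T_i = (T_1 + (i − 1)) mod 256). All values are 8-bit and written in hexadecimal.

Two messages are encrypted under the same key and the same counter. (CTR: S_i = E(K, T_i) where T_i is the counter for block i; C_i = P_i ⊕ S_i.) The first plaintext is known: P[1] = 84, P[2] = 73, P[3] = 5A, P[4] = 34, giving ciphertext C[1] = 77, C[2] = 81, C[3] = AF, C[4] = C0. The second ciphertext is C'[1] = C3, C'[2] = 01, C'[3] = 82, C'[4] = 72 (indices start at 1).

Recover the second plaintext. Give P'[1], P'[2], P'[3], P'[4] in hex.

P'[1] = 30, P'[2] = F3, P'[3] = 77, P'[4] = 86

In CTR with a reused counter, both messages share the same keystream S_i, so C_i ⊕ C'_i = P_i ⊕ P'_i and thus P'_i = P_i ⊕ C_i ⊕ C'_i.
P'[1]: 84 ⊕ 77 ⊕ C3 = 30.
P'[2]: 73 ⊕ 81 ⊕ 01 = F3.
P'[3]: 5A ⊕ AF ⊕ 82 = 77.
P'[4]: 34 ⊕ C0 ⊕ 72 = 86.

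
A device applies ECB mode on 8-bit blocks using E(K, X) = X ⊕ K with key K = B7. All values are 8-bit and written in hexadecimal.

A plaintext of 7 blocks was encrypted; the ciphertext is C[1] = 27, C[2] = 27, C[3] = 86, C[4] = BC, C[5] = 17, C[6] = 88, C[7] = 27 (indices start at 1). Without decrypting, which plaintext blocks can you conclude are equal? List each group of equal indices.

P[1] = P[2] = P[7]

ECB encrypts each block independently with the same key, so equal ciphertext blocks imply equal plaintext blocks.
C[1] = C[2] = C[7] = 27, so P[1] = P[2] = P[7].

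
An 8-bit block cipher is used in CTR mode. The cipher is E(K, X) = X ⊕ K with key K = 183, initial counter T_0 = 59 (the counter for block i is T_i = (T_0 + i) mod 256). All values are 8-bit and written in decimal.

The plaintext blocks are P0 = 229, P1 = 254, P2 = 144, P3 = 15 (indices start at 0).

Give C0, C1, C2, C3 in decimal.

C0 = 105, C1 = 117, C2 = 26, C3 = 134

CTR encryption: S_i = E(K, T_i) where T_i is the counter for block i; C_i = P_i ⊕ S_i.
C0: T = 59, S = E(K, T) = 140; 229 ⊕ 140 = 105.
C1: T = 60, S = E(K, T) = 139; 254 ⊕ 139 = 117.
C2: T = 61, S = E(K, T) = 138; 144 ⊕ 138 = 26.
C3: T = 62, S = E(K, T) = 137; 15 ⊕ 137 = 134.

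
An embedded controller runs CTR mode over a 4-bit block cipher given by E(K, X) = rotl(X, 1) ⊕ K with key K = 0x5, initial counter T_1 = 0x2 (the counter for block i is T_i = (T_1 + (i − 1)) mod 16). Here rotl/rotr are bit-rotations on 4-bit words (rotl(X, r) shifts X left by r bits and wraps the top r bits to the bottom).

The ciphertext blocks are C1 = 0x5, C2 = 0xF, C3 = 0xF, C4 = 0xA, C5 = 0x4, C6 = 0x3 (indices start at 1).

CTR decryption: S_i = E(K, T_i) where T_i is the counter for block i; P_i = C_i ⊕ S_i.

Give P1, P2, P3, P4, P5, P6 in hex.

P1 = 0x4, P2 = 0xC, P3 = 0x2, P4 = 0x5, P5 = 0xD, P6 = 0x8

P1: T = 0x2, S = E(K, T) = 0x1; 0x5 ⊕ 0x1 = 0x4.
P2: T = 0x3, S = E(K, T) = 0x3; 0xF ⊕ 0x3 = 0xC.
P3: T = 0x4, S = E(K, T) = 0xD; 0xF ⊕ 0xD = 0x2.
P4: T = 0x5, S = E(K, T) = 0xF; 0xA ⊕ 0xF = 0x5.
P5: T = 0x6, S = E(K, T) = 0x9; 0x4 ⊕ 0x9 = 0xD.
P6: T = 0x7, S = E(K, T) = 0xB; 0x3 ⊕ 0xB = 0x8.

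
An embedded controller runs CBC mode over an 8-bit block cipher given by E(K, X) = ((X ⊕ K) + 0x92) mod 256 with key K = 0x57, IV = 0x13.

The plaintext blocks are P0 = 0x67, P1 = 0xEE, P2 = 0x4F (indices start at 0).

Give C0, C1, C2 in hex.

CBC encryption: C_i = E(K, P_i ⊕ C_{i−1}), with C_{−1} = IV.
C0: P0 ⊕ 0x13 = 0x74; E(K, 0x74) = 0xB5.
C1: P1 ⊕ 0xB5 = 0x5B; E(K, 0x5B) = 0x9E.
C2: P2 ⊕ 0x9E = 0xD1; E(K, 0xD1) = 0x18.

C0 = 0xB5, C1 = 0x9E, C2 = 0x18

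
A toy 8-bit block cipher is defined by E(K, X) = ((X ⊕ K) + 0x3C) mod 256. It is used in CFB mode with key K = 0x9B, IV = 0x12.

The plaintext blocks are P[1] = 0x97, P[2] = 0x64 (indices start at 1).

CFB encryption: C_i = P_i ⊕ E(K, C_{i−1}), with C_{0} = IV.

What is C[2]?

C[1]: E(K, 0x12) = 0xC5; 0x97 ⊕ 0xC5 = 0x52.
C[2]: E(K, 0x52) = 0x05; 0x64 ⊕ 0x05 = 0x61.

C[2] = 0x61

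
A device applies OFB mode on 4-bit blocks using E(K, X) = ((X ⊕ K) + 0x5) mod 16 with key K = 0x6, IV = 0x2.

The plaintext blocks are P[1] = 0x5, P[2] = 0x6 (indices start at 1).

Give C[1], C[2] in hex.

OFB encryption: S_i = E(K, S_{i−1}) with S_{0} = IV; C_i = P_i ⊕ S_i.
C[1]: S = E(K, 0x2) = 0x9; 0x5 ⊕ 0x9 = 0xC.
C[2]: S = E(K, 0x9) = 0x4; 0x6 ⊕ 0x4 = 0x2.

C[1] = 0xC, C[2] = 0x2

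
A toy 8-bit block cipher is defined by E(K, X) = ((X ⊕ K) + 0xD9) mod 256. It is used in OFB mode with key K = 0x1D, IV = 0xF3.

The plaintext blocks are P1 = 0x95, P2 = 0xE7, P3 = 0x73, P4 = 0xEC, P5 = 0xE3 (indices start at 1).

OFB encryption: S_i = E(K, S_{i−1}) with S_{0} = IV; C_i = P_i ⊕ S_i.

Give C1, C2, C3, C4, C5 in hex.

C1 = 0x52, C2 = 0x54, C3 = 0xF4, C4 = 0x9F, C5 = 0xA4

C1: S = E(K, 0xF3) = 0xC7; 0x95 ⊕ 0xC7 = 0x52.
C2: S = E(K, 0xC7) = 0xB3; 0xE7 ⊕ 0xB3 = 0x54.
C3: S = E(K, 0xB3) = 0x87; 0x73 ⊕ 0x87 = 0xF4.
C4: S = E(K, 0x87) = 0x73; 0xEC ⊕ 0x73 = 0x9F.
C5: S = E(K, 0x73) = 0x47; 0xE3 ⊕ 0x47 = 0xA4.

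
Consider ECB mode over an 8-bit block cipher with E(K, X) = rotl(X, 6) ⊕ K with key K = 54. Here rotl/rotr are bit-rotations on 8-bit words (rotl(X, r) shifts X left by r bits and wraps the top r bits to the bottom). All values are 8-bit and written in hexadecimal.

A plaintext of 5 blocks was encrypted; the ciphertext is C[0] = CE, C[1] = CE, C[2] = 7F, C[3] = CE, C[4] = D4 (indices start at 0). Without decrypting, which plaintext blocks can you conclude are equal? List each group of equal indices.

ECB encrypts each block independently with the same key, so equal ciphertext blocks imply equal plaintext blocks.
C[0] = C[1] = C[3] = CE, so P[0] = P[1] = P[3].

P[0] = P[1] = P[3]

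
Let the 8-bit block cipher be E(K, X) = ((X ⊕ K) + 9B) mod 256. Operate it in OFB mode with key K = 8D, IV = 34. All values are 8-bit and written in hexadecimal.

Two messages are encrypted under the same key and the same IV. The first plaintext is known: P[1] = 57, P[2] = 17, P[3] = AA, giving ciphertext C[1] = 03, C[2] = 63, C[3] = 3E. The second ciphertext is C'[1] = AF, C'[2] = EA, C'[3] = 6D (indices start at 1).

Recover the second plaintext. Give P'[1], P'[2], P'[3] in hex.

P'[1] = FB, P'[2] = 9E, P'[3] = F9

In OFB with a reused IV, both messages share the same keystream S_i, so C_i ⊕ C'_i = P_i ⊕ P'_i and thus P'_i = P_i ⊕ C_i ⊕ C'_i.
P'[1]: 57 ⊕ 03 ⊕ AF = FB.
P'[2]: 17 ⊕ 63 ⊕ EA = 9E.
P'[3]: AA ⊕ 3E ⊕ 6D = F9.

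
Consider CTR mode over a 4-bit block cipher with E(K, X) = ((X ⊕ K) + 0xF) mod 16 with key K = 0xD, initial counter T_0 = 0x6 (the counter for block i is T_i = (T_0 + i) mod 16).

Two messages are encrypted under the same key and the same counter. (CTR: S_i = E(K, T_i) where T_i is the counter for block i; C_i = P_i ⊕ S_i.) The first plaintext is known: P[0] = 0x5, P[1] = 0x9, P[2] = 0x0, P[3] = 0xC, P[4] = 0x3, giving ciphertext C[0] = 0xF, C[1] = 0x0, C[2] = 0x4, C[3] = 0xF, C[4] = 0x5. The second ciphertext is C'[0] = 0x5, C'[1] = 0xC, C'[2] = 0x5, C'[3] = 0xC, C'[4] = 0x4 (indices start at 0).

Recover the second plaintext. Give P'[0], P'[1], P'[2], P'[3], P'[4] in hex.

P'[0] = 0xF, P'[1] = 0x5, P'[2] = 0x1, P'[3] = 0xF, P'[4] = 0x2

In CTR with a reused counter, both messages share the same keystream S_i, so C_i ⊕ C'_i = P_i ⊕ P'_i and thus P'_i = P_i ⊕ C_i ⊕ C'_i.
P'[0]: 0x5 ⊕ 0xF ⊕ 0x5 = 0xF.
P'[1]: 0x9 ⊕ 0x0 ⊕ 0xC = 0x5.
P'[2]: 0x0 ⊕ 0x4 ⊕ 0x5 = 0x1.
P'[3]: 0xC ⊕ 0xF ⊕ 0xC = 0xF.
P'[4]: 0x3 ⊕ 0x5 ⊕ 0x4 = 0x2.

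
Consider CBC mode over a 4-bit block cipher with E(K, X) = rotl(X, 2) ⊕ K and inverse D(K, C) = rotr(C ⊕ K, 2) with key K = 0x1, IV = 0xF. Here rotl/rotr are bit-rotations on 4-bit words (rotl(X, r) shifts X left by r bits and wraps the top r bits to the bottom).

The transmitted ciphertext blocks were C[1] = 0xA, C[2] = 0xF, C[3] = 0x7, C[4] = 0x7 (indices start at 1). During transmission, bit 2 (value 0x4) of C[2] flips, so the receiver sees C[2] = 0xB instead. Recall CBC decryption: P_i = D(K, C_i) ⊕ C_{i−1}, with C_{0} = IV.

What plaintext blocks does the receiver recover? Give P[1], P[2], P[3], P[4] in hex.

P[1] = 0x1, P[2] = 0x0, P[3] = 0x2, P[4] = 0xE

Only C[2] changed, to 0xB. In CBC, a change in C_i garbles P_i and flips the same bit in P_{i+1}. Decrypting the received ciphertext:
P[1]: D(K, 0xA) = 0xE; 0xE ⊕ 0xF = 0x1.
P[2]: D(K, 0xB) = 0xA; 0xA ⊕ 0xA = 0x0.
P[3]: D(K, 0x7) = 0x9; 0x9 ⊕ 0xB = 0x2.
P[4]: D(K, 0x7) = 0x9; 0x9 ⊕ 0x7 = 0xE.
Blocks that differ from the original plaintext: P[2], P[3].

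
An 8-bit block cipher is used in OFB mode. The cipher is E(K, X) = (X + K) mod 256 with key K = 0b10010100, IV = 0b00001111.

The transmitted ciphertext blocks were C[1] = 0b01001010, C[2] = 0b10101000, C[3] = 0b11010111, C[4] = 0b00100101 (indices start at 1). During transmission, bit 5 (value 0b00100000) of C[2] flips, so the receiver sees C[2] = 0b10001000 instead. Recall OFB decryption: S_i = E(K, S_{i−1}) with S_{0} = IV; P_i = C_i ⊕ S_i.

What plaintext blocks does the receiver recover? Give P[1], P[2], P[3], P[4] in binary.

Only C[2] changed, to 0b10001000. In OFB, a change in C_i flips the same bit in P_i only; the keystream is unaffected. Decrypting the received ciphertext:
P[1]: S = E(K, 0b00001111) = 0b10100011; 0b01001010 ⊕ 0b10100011 = 0b11101001.
P[2]: S = E(K, 0b10100011) = 0b00110111; 0b10001000 ⊕ 0b00110111 = 0b10111111.
P[3]: S = E(K, 0b00110111) = 0b11001011; 0b11010111 ⊕ 0b11001011 = 0b00011100.
P[4]: S = E(K, 0b11001011) = 0b01011111; 0b00100101 ⊕ 0b01011111 = 0b01111010.
Blocks that differ from the original plaintext: P[2].

P[1] = 0b11101001, P[2] = 0b10111111, P[3] = 0b00011100, P[4] = 0b01111010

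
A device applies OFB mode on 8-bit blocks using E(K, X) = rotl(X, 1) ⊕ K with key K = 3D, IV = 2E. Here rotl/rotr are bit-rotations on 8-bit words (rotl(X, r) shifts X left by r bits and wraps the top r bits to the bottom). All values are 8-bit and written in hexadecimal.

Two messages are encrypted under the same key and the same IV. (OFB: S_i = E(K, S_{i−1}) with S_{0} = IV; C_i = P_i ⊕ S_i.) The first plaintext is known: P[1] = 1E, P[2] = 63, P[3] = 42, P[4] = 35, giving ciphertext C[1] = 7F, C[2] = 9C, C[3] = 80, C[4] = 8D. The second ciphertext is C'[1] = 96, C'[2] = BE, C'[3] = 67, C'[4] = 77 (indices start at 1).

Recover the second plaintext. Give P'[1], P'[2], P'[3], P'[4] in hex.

In OFB with a reused IV, both messages share the same keystream S_i, so C_i ⊕ C'_i = P_i ⊕ P'_i and thus P'_i = P_i ⊕ C_i ⊕ C'_i.
P'[1]: 1E ⊕ 7F ⊕ 96 = F7.
P'[2]: 63 ⊕ 9C ⊕ BE = 41.
P'[3]: 42 ⊕ 80 ⊕ 67 = A5.
P'[4]: 35 ⊕ 8D ⊕ 77 = CF.

P'[1] = F7, P'[2] = 41, P'[3] = A5, P'[4] = CF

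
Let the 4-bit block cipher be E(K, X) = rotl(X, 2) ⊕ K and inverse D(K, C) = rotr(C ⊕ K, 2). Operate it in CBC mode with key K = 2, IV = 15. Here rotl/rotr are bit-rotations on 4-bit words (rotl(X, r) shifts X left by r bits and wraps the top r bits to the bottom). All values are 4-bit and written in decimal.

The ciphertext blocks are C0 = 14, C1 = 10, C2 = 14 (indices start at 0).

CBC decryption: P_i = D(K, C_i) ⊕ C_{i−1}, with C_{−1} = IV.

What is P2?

P2: D(K, 14) = 3; 3 ⊕ 10 = 9.

P2 = 9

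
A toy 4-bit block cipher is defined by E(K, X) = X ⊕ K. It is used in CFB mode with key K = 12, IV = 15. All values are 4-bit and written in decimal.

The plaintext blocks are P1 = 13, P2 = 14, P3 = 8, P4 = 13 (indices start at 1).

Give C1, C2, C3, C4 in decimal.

CFB encryption: C_i = P_i ⊕ E(K, C_{i−1}), with C_{0} = IV.
C1: E(K, 15) = 3; 13 ⊕ 3 = 14.
C2: E(K, 14) = 2; 14 ⊕ 2 = 12.
C3: E(K, 12) = 0; 8 ⊕ 0 = 8.
C4: E(K, 8) = 4; 13 ⊕ 4 = 9.

C1 = 14, C2 = 12, C3 = 8, C4 = 9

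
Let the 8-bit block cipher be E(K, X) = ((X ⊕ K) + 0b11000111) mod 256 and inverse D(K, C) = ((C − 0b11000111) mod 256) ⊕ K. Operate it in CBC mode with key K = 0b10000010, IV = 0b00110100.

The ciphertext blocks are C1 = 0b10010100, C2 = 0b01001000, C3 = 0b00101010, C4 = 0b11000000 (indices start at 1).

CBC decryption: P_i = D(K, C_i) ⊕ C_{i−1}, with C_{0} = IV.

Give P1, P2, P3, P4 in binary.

P1: D(K, 0b10010100) = 0b01001111; 0b01001111 ⊕ 0b00110100 = 0b01111011.
P2: D(K, 0b01001000) = 0b00000011; 0b00000011 ⊕ 0b10010100 = 0b10010111.
P3: D(K, 0b00101010) = 0b11100001; 0b11100001 ⊕ 0b01001000 = 0b10101001.
P4: D(K, 0b11000000) = 0b01111011; 0b01111011 ⊕ 0b00101010 = 0b01010001.

P1 = 0b01111011, P2 = 0b10010111, P3 = 0b10101001, P4 = 0b01010001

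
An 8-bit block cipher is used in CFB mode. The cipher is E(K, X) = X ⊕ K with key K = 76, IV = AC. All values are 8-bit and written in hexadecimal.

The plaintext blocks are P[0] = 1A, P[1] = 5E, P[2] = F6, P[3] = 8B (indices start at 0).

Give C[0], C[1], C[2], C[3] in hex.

CFB encryption: C_i = P_i ⊕ E(K, C_{i−1}), with C_{−1} = IV.
C[0]: E(K, AC) = DA; 1A ⊕ DA = C0.
C[1]: E(K, C0) = B6; 5E ⊕ B6 = E8.
C[2]: E(K, E8) = 9E; F6 ⊕ 9E = 68.
C[3]: E(K, 68) = 1E; 8B ⊕ 1E = 95.

C[0] = C0, C[1] = E8, C[2] = 68, C[3] = 95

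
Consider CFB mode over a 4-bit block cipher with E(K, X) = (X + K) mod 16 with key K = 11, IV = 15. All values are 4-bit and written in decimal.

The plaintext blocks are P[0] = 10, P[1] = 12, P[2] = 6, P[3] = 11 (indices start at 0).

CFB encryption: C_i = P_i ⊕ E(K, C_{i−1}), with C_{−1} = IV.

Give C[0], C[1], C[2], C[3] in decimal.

C[0] = 0, C[1] = 7, C[2] = 4, C[3] = 4

C[0]: E(K, 15) = 10; 10 ⊕ 10 = 0.
C[1]: E(K, 0) = 11; 12 ⊕ 11 = 7.
C[2]: E(K, 7) = 2; 6 ⊕ 2 = 4.
C[3]: E(K, 4) = 15; 11 ⊕ 15 = 4.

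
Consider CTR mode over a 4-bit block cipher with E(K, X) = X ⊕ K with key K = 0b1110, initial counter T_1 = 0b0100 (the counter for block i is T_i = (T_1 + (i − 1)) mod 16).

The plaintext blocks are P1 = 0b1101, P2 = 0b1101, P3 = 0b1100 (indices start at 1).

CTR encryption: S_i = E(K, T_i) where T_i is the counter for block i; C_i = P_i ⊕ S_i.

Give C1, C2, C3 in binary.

C1: T = 0b0100, S = E(K, T) = 0b1010; 0b1101 ⊕ 0b1010 = 0b0111.
C2: T = 0b0101, S = E(K, T) = 0b1011; 0b1101 ⊕ 0b1011 = 0b0110.
C3: T = 0b0110, S = E(K, T) = 0b1000; 0b1100 ⊕ 0b1000 = 0b0100.

C1 = 0b0111, C2 = 0b0110, C3 = 0b0100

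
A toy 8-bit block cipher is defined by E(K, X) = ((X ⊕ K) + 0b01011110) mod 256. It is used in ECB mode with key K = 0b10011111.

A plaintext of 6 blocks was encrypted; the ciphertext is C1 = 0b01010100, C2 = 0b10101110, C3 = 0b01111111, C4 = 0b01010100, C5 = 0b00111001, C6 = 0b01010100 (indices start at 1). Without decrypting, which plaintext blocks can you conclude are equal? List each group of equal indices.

ECB encrypts each block independently with the same key, so equal ciphertext blocks imply equal plaintext blocks.
C1 = C4 = C6 = 0b01010100, so P1 = P4 = P6.

P1 = P4 = P6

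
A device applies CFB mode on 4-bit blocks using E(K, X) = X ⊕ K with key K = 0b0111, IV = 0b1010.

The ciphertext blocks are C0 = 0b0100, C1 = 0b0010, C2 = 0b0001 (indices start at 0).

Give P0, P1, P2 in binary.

P0 = 0b1001, P1 = 0b0001, P2 = 0b0100

CFB decryption: P_i = C_i ⊕ E(K, C_{i−1}), with C_{−1} = IV.
P0: E(K, 0b1010) = 0b1101; 0b0100 ⊕ 0b1101 = 0b1001.
P1: E(K, 0b0100) = 0b0011; 0b0010 ⊕ 0b0011 = 0b0001.
P2: E(K, 0b0010) = 0b0101; 0b0001 ⊕ 0b0101 = 0b0100.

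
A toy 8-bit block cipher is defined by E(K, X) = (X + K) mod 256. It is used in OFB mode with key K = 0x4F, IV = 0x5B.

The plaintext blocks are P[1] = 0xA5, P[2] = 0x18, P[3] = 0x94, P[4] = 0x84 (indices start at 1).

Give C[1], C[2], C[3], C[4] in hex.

C[1] = 0x0F, C[2] = 0xE1, C[3] = 0xDC, C[4] = 0x13

OFB encryption: S_i = E(K, S_{i−1}) with S_{0} = IV; C_i = P_i ⊕ S_i.
C[1]: S = E(K, 0x5B) = 0xAA; 0xA5 ⊕ 0xAA = 0x0F.
C[2]: S = E(K, 0xAA) = 0xF9; 0x18 ⊕ 0xF9 = 0xE1.
C[3]: S = E(K, 0xF9) = 0x48; 0x94 ⊕ 0x48 = 0xDC.
C[4]: S = E(K, 0x48) = 0x97; 0x84 ⊕ 0x97 = 0x13.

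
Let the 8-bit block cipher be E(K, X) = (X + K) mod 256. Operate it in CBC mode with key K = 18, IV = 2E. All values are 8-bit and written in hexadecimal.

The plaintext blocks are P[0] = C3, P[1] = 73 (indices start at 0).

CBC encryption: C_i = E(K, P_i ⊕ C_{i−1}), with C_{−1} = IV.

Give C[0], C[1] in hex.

C[0]: P[0] ⊕ 2E = ED; E(K, ED) = 05.
C[1]: P[1] ⊕ 05 = 76; E(K, 76) = 8E.

C[0] = 05, C[1] = 8E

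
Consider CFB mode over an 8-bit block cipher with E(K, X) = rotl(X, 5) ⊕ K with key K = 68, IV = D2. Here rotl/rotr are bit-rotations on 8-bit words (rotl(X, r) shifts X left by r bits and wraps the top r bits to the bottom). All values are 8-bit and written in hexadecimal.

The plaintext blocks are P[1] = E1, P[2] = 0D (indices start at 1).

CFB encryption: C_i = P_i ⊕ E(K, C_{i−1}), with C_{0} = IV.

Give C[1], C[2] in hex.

C[1] = D3, C[2] = 1F

C[1]: E(K, D2) = 32; E1 ⊕ 32 = D3.
C[2]: E(K, D3) = 12; 0D ⊕ 12 = 1F.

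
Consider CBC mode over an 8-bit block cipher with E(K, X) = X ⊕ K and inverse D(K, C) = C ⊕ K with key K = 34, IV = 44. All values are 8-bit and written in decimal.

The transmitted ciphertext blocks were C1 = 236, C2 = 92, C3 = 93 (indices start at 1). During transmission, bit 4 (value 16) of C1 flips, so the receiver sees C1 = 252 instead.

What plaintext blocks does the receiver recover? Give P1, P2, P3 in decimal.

P1 = 242, P2 = 130, P3 = 35

CBC decryption: P_i = D(K, C_i) ⊕ C_{i−1}, with C_{0} = IV.
Only C1 changed, to 252. In CBC, a change in C_i garbles P_i and flips the same bit in P_{i+1}. Decrypting the received ciphertext:
P1: D(K, 252) = 222; 222 ⊕ 44 = 242.
P2: D(K, 92) = 126; 126 ⊕ 252 = 130.
P3: D(K, 93) = 127; 127 ⊕ 92 = 35.
Blocks that differ from the original plaintext: P1, P2.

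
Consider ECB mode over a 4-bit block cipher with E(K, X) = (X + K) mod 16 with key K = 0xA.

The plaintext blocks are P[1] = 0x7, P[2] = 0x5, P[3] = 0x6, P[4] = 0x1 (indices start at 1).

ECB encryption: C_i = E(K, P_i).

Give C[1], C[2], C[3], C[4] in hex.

C[1] = 0x1, C[2] = 0xF, C[3] = 0x0, C[4] = 0xB

C[1]: E(K, 0x7) = 0x1.
C[2]: E(K, 0x5) = 0xF.
C[3]: E(K, 0x6) = 0x0.
C[4]: E(K, 0x1) = 0xB.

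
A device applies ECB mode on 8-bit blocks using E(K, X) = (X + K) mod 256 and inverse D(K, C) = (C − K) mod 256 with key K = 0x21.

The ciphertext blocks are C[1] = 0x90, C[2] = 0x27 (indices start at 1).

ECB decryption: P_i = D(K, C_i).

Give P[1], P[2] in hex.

P[1] = 0x6F, P[2] = 0x06

P[1]: D(K, 0x90) = 0x6F.
P[2]: D(K, 0x27) = 0x06.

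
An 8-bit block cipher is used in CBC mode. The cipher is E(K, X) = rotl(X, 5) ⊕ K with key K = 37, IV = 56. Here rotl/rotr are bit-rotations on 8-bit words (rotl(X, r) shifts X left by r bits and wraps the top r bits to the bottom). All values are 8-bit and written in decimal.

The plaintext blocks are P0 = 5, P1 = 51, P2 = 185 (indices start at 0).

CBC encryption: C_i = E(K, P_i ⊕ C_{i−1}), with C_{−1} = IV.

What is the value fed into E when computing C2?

170

C0: P0 ⊕ 56 = 61; E(K, 61) = 130.
C1: P1 ⊕ 130 = 177; E(K, 177) = 19.
C2: P2 ⊕ 19 = 170; E(K, 170) = 112.
So the input to E for block 2 is 170.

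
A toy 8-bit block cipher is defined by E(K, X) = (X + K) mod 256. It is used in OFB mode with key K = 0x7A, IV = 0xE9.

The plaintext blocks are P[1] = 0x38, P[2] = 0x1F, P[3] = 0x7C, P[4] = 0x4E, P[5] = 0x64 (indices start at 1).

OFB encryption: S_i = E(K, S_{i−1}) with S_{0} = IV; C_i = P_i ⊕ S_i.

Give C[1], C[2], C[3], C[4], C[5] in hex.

C[1] = 0x5B, C[2] = 0xC2, C[3] = 0x2B, C[4] = 0x9F, C[5] = 0x2F

C[1]: S = E(K, 0xE9) = 0x63; 0x38 ⊕ 0x63 = 0x5B.
C[2]: S = E(K, 0x63) = 0xDD; 0x1F ⊕ 0xDD = 0xC2.
C[3]: S = E(K, 0xDD) = 0x57; 0x7C ⊕ 0x57 = 0x2B.
C[4]: S = E(K, 0x57) = 0xD1; 0x4E ⊕ 0xD1 = 0x9F.
C[5]: S = E(K, 0xD1) = 0x4B; 0x64 ⊕ 0x4B = 0x2F.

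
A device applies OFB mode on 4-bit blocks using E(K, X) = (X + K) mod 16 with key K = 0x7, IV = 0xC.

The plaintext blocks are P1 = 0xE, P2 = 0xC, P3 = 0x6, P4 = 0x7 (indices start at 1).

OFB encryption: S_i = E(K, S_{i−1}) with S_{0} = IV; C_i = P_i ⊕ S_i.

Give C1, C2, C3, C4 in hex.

C1: S = E(K, 0xC) = 0x3; 0xE ⊕ 0x3 = 0xD.
C2: S = E(K, 0x3) = 0xA; 0xC ⊕ 0xA = 0x6.
C3: S = E(K, 0xA) = 0x1; 0x6 ⊕ 0x1 = 0x7.
C4: S = E(K, 0x1) = 0x8; 0x7 ⊕ 0x8 = 0xF.

C1 = 0xD, C2 = 0x6, C3 = 0x7, C4 = 0xF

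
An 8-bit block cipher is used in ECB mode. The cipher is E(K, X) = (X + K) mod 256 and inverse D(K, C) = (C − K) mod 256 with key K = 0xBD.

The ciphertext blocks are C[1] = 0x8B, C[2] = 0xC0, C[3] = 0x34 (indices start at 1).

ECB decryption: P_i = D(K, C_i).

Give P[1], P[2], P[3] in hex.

P[1] = 0xCE, P[2] = 0x03, P[3] = 0x77

P[1]: D(K, 0x8B) = 0xCE.
P[2]: D(K, 0xC0) = 0x03.
P[3]: D(K, 0x34) = 0x77.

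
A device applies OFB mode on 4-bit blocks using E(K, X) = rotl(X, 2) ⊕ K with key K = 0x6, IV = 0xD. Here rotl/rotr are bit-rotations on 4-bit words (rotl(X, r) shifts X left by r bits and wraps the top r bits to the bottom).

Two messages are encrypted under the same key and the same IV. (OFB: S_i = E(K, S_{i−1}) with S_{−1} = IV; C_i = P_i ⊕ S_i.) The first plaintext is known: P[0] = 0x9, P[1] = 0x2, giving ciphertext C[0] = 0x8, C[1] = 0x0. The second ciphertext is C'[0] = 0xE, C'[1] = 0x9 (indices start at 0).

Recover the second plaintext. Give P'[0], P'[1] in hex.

P'[0] = 0xF, P'[1] = 0xB

In OFB with a reused IV, both messages share the same keystream S_i, so C_i ⊕ C'_i = P_i ⊕ P'_i and thus P'_i = P_i ⊕ C_i ⊕ C'_i.
P'[0]: 0x9 ⊕ 0x8 ⊕ 0xE = 0xF.
P'[1]: 0x2 ⊕ 0x0 ⊕ 0x9 = 0xB.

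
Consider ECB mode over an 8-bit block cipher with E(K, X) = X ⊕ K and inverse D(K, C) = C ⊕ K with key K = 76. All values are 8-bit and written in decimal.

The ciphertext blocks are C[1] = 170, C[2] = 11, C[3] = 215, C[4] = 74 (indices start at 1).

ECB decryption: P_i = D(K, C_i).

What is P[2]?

P[2]: D(K, 11) = 71.

P[2] = 71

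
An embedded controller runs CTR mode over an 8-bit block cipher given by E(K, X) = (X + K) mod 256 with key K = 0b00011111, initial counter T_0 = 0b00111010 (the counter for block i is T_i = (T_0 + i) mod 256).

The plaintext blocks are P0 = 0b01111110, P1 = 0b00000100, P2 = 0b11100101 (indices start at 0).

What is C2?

C2 = 0b10111110

CTR encryption: S_i = E(K, T_i) where T_i is the counter for block i; C_i = P_i ⊕ S_i.
C0: T = 0b00111010, S = E(K, T) = 0b01011001; 0b01111110 ⊕ 0b01011001 = 0b00100111.
C1: T = 0b00111011, S = E(K, T) = 0b01011010; 0b00000100 ⊕ 0b01011010 = 0b01011110.
C2: T = 0b00111100, S = E(K, T) = 0b01011011; 0b11100101 ⊕ 0b01011011 = 0b10111110.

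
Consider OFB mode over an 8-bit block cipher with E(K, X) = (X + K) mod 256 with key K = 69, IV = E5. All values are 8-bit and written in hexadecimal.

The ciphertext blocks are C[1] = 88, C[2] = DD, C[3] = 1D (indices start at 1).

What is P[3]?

OFB decryption: S_i = E(K, S_{i−1}) with S_{0} = IV; P_i = C_i ⊕ S_i.
P[1]: S = E(K, E5) = 4E; 88 ⊕ 4E = C6.
P[2]: S = E(K, 4E) = B7; DD ⊕ B7 = 6A.
P[3]: S = E(K, B7) = 20; 1D ⊕ 20 = 3D.

P[3] = 3D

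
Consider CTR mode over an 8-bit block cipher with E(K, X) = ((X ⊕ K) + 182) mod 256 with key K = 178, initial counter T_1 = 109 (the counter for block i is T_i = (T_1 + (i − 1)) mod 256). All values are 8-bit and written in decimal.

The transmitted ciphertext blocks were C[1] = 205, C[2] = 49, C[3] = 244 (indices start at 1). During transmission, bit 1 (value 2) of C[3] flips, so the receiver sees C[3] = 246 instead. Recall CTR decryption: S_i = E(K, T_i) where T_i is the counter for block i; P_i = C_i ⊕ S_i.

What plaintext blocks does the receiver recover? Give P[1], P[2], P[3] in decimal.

Only C[3] changed, to 246. In CTR, a change in C_i flips the same bit in P_i only; the keystream is unaffected. Decrypting the received ciphertext:
P[1]: T = 109, S = E(K, T) = 149; 205 ⊕ 149 = 88.
P[2]: T = 110, S = E(K, T) = 146; 49 ⊕ 146 = 163.
P[3]: T = 111, S = E(K, T) = 147; 246 ⊕ 147 = 101.
Blocks that differ from the original plaintext: P[3].

P[1] = 88, P[2] = 163, P[3] = 101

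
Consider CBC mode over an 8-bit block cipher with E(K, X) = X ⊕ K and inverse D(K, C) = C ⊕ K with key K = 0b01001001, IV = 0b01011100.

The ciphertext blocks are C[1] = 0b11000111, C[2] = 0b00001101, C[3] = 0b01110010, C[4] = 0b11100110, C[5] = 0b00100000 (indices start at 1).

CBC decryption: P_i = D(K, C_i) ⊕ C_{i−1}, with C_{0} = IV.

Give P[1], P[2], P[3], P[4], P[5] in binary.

P[1]: D(K, 0b11000111) = 0b10001110; 0b10001110 ⊕ 0b01011100 = 0b11010010.
P[2]: D(K, 0b00001101) = 0b01000100; 0b01000100 ⊕ 0b11000111 = 0b10000011.
P[3]: D(K, 0b01110010) = 0b00111011; 0b00111011 ⊕ 0b00001101 = 0b00110110.
P[4]: D(K, 0b11100110) = 0b10101111; 0b10101111 ⊕ 0b01110010 = 0b11011101.
P[5]: D(K, 0b00100000) = 0b01101001; 0b01101001 ⊕ 0b11100110 = 0b10001111.

P[1] = 0b11010010, P[2] = 0b10000011, P[3] = 0b00110110, P[4] = 0b11011101, P[5] = 0b10001111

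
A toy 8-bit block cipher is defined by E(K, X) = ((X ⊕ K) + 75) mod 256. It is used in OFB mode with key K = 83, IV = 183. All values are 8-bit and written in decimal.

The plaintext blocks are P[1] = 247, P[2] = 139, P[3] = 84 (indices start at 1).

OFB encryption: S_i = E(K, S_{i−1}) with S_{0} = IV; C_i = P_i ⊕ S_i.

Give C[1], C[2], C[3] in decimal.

C[1] = 216, C[2] = 76, C[3] = 139

C[1]: S = E(K, 183) = 47; 247 ⊕ 47 = 216.
C[2]: S = E(K, 47) = 199; 139 ⊕ 199 = 76.
C[3]: S = E(K, 199) = 223; 84 ⊕ 223 = 139.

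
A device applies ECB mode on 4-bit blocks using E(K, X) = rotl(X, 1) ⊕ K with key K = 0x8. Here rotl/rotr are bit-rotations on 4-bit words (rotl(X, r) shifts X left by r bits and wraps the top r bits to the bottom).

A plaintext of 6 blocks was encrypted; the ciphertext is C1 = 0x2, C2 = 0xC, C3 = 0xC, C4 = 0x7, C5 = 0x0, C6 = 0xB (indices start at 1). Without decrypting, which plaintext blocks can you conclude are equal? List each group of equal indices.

ECB encrypts each block independently with the same key, so equal ciphertext blocks imply equal plaintext blocks.
C2 = C3 = 0xC, so P2 = P3.

P2 = P3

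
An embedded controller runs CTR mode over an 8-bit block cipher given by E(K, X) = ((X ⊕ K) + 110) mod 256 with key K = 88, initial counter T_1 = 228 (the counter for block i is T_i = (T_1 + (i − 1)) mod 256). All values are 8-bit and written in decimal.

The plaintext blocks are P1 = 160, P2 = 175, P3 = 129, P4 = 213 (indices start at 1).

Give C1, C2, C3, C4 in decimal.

CTR encryption: S_i = E(K, T_i) where T_i is the counter for block i; C_i = P_i ⊕ S_i.
C1: T = 228, S = E(K, T) = 42; 160 ⊕ 42 = 138.
C2: T = 229, S = E(K, T) = 43; 175 ⊕ 43 = 132.
C3: T = 230, S = E(K, T) = 44; 129 ⊕ 44 = 173.
C4: T = 231, S = E(K, T) = 45; 213 ⊕ 45 = 248.

C1 = 138, C2 = 132, C3 = 173, C4 = 248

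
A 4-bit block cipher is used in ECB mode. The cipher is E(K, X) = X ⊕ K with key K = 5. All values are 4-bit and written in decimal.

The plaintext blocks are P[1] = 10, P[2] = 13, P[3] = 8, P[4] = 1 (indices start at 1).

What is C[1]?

C[1] = 15

ECB encryption: C_i = E(K, P_i).
C[1]: E(K, 10) = 15.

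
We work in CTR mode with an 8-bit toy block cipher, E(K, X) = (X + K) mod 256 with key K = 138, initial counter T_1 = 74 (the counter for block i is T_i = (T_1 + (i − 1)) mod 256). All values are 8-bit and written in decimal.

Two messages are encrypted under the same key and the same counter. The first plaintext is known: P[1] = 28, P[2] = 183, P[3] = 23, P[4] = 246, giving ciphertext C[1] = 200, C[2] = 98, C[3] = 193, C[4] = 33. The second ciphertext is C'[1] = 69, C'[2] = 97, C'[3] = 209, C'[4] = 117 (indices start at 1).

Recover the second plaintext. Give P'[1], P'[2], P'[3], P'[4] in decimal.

P'[1] = 145, P'[2] = 180, P'[3] = 7, P'[4] = 162

In CTR with a reused counter, both messages share the same keystream S_i, so C_i ⊕ C'_i = P_i ⊕ P'_i and thus P'_i = P_i ⊕ C_i ⊕ C'_i.
P'[1]: 28 ⊕ 200 ⊕ 69 = 145.
P'[2]: 183 ⊕ 98 ⊕ 97 = 180.
P'[3]: 23 ⊕ 193 ⊕ 209 = 7.
P'[4]: 246 ⊕ 33 ⊕ 117 = 162.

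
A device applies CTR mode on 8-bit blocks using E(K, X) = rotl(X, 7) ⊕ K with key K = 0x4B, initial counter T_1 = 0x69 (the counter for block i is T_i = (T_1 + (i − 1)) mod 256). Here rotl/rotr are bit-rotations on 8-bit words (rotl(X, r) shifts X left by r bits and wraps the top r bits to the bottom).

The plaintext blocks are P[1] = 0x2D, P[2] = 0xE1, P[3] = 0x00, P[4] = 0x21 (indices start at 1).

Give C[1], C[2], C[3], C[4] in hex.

C[1] = 0xD2, C[2] = 0x9F, C[3] = 0xFE, C[4] = 0x5C

CTR encryption: S_i = E(K, T_i) where T_i is the counter for block i; C_i = P_i ⊕ S_i.
C[1]: T = 0x69, S = E(K, T) = 0xFF; 0x2D ⊕ 0xFF = 0xD2.
C[2]: T = 0x6A, S = E(K, T) = 0x7E; 0xE1 ⊕ 0x7E = 0x9F.
C[3]: T = 0x6B, S = E(K, T) = 0xFE; 0x00 ⊕ 0xFE = 0xFE.
C[4]: T = 0x6C, S = E(K, T) = 0x7D; 0x21 ⊕ 0x7D = 0x5C.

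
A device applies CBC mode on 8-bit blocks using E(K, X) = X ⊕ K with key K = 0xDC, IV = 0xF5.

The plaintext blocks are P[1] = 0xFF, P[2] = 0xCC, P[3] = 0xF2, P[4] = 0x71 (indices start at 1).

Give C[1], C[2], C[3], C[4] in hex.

CBC encryption: C_i = E(K, P_i ⊕ C_{i−1}), with C_{0} = IV.
C[1]: P[1] ⊕ 0xF5 = 0x0A; E(K, 0x0A) = 0xD6.
C[2]: P[2] ⊕ 0xD6 = 0x1A; E(K, 0x1A) = 0xC6.
C[3]: P[3] ⊕ 0xC6 = 0x34; E(K, 0x34) = 0xE8.
C[4]: P[4] ⊕ 0xE8 = 0x99; E(K, 0x99) = 0x45.

C[1] = 0xD6, C[2] = 0xC6, C[3] = 0xE8, C[4] = 0x45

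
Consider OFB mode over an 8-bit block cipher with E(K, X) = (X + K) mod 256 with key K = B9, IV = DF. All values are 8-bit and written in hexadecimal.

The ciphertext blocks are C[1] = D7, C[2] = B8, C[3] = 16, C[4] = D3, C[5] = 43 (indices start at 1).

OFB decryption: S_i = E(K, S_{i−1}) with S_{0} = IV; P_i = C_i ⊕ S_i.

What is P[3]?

P[1]: S = E(K, DF) = 98; D7 ⊕ 98 = 4F.
P[2]: S = E(K, 98) = 51; B8 ⊕ 51 = E9.
P[3]: S = E(K, 51) = 0A; 16 ⊕ 0A = 1C.

P[3] = 1C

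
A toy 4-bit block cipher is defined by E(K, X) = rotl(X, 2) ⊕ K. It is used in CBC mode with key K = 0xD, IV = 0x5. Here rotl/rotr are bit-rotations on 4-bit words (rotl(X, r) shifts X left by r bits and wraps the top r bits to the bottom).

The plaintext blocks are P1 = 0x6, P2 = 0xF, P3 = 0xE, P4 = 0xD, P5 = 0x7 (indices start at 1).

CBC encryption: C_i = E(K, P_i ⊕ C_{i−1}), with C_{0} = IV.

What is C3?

C3 = 0xF

C1: P1 ⊕ 0x5 = 0x3; E(K, 0x3) = 0x1.
C2: P2 ⊕ 0x1 = 0xE; E(K, 0xE) = 0x6.
C3: P3 ⊕ 0x6 = 0x8; E(K, 0x8) = 0xF.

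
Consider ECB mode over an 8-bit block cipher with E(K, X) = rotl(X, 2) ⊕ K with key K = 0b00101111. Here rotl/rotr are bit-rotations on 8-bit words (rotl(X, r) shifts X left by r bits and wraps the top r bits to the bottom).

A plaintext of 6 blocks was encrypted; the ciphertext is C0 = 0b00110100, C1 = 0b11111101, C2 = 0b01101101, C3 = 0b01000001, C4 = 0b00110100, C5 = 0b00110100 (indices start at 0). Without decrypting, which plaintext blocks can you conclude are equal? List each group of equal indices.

P0 = P4 = P5

ECB encrypts each block independently with the same key, so equal ciphertext blocks imply equal plaintext blocks.
C0 = C4 = C5 = 0b00110100, so P0 = P4 = P5.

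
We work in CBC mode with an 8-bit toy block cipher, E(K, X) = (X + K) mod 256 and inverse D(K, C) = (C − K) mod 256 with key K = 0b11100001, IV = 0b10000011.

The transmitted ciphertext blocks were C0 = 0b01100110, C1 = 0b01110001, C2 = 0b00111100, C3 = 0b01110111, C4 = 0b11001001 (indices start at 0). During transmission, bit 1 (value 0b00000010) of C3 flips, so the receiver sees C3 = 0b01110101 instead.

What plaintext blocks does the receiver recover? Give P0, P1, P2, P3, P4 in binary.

P0 = 0b00000110, P1 = 0b11110110, P2 = 0b00101010, P3 = 0b10101000, P4 = 0b10011101

CBC decryption: P_i = D(K, C_i) ⊕ C_{i−1}, with C_{−1} = IV.
Only C3 changed, to 0b01110101. In CBC, a change in C_i garbles P_i and flips the same bit in P_{i+1}. Decrypting the received ciphertext:
P0: D(K, 0b01100110) = 0b10000101; 0b10000101 ⊕ 0b10000011 = 0b00000110.
P1: D(K, 0b01110001) = 0b10010000; 0b10010000 ⊕ 0b01100110 = 0b11110110.
P2: D(K, 0b00111100) = 0b01011011; 0b01011011 ⊕ 0b01110001 = 0b00101010.
P3: D(K, 0b01110101) = 0b10010100; 0b10010100 ⊕ 0b00111100 = 0b10101000.
P4: D(K, 0b11001001) = 0b11101000; 0b11101000 ⊕ 0b01110101 = 0b10011101.
Blocks that differ from the original plaintext: P3, P4.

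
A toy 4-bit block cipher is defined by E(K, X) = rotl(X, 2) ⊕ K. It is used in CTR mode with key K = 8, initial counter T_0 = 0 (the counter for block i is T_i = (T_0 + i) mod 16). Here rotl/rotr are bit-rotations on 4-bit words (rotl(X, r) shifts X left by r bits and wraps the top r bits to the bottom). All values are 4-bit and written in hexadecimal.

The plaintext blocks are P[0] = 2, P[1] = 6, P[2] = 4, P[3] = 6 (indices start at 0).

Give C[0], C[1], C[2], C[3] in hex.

CTR encryption: S_i = E(K, T_i) where T_i is the counter for block i; C_i = P_i ⊕ S_i.
C[0]: T = 0, S = E(K, T) = 8; 2 ⊕ 8 = A.
C[1]: T = 1, S = E(K, T) = C; 6 ⊕ C = A.
C[2]: T = 2, S = E(K, T) = 0; 4 ⊕ 0 = 4.
C[3]: T = 3, S = E(K, T) = 4; 6 ⊕ 4 = 2.

C[0] = A, C[1] = A, C[2] = 4, C[3] = 2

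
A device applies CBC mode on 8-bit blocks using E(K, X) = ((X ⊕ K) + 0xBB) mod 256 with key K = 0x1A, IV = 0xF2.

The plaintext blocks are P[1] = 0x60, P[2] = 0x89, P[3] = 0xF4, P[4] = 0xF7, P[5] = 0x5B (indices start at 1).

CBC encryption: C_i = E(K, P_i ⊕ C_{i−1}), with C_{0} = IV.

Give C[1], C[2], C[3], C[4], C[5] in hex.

C[1]: P[1] ⊕ 0xF2 = 0x92; E(K, 0x92) = 0x43.
C[2]: P[2] ⊕ 0x43 = 0xCA; E(K, 0xCA) = 0x8B.
C[3]: P[3] ⊕ 0x8B = 0x7F; E(K, 0x7F) = 0x20.
C[4]: P[4] ⊕ 0x20 = 0xD7; E(K, 0xD7) = 0x88.
C[5]: P[5] ⊕ 0x88 = 0xD3; E(K, 0xD3) = 0x84.

C[1] = 0x43, C[2] = 0x8B, C[3] = 0x20, C[4] = 0x88, C[5] = 0x84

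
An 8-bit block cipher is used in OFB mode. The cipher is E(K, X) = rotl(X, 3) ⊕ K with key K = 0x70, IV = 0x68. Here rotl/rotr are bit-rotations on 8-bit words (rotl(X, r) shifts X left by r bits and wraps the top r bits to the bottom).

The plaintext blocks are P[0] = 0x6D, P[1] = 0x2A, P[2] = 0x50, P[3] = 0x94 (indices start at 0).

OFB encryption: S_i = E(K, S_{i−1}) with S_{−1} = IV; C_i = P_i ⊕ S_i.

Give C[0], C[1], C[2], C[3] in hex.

C[0] = 0x5E, C[1] = 0xC3, C[2] = 0x6F, C[3] = 0x1D

C[0]: S = E(K, 0x68) = 0x33; 0x6D ⊕ 0x33 = 0x5E.
C[1]: S = E(K, 0x33) = 0xE9; 0x2A ⊕ 0xE9 = 0xC3.
C[2]: S = E(K, 0xE9) = 0x3F; 0x50 ⊕ 0x3F = 0x6F.
C[3]: S = E(K, 0x3F) = 0x89; 0x94 ⊕ 0x89 = 0x1D.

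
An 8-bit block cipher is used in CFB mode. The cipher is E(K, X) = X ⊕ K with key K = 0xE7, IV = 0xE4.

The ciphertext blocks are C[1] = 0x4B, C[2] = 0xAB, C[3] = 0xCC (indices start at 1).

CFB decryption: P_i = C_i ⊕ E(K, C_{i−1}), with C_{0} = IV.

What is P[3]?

P[3] = 0x80

P[3]: E(K, 0xAB) = 0x4C; 0xCC ⊕ 0x4C = 0x80.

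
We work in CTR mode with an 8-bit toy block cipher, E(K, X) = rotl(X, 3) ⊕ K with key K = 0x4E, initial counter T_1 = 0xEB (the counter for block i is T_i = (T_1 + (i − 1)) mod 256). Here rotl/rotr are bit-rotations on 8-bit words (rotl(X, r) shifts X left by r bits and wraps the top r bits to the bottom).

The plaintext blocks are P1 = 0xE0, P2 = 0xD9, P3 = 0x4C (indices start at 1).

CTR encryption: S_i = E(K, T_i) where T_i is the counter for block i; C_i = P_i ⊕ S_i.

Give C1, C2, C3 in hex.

C1 = 0xF1, C2 = 0xF0, C3 = 0x6D

C1: T = 0xEB, S = E(K, T) = 0x11; 0xE0 ⊕ 0x11 = 0xF1.
C2: T = 0xEC, S = E(K, T) = 0x29; 0xD9 ⊕ 0x29 = 0xF0.
C3: T = 0xED, S = E(K, T) = 0x21; 0x4C ⊕ 0x21 = 0x6D.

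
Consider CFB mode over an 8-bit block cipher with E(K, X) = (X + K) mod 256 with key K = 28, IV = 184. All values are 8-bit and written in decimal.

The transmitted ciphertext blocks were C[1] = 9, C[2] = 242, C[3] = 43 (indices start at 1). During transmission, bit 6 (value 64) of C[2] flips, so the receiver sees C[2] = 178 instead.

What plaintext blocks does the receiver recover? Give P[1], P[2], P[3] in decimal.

CFB decryption: P_i = C_i ⊕ E(K, C_{i−1}), with C_{0} = IV.
Only C[2] changed, to 178. In CFB, a change in C_i flips the same bit in P_i and garbles P_{i+1}. Decrypting the received ciphertext:
P[1]: E(K, 184) = 212; 9 ⊕ 212 = 221.
P[2]: E(K, 9) = 37; 178 ⊕ 37 = 151.
P[3]: E(K, 178) = 206; 43 ⊕ 206 = 229.
Blocks that differ from the original plaintext: P[2], P[3].

P[1] = 221, P[2] = 151, P[3] = 229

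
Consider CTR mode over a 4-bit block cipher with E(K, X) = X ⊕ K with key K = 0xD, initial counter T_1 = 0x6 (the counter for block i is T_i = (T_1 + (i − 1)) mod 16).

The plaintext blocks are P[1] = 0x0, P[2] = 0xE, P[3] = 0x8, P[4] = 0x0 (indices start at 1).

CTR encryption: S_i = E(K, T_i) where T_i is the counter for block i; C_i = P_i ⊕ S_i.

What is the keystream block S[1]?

0xB

C[1]: T = 0x6, S = E(K, T) = 0xB; 0x0 ⊕ 0xB = 0xB.
So S[1] = 0xB.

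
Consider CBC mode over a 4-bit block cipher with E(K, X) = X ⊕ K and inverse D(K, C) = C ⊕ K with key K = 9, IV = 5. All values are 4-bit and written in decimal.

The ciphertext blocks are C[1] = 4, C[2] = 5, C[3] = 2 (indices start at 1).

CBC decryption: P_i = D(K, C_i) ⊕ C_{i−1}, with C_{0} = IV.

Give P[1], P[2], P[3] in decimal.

P[1] = 8, P[2] = 8, P[3] = 14

P[1]: D(K, 4) = 13; 13 ⊕ 5 = 8.
P[2]: D(K, 5) = 12; 12 ⊕ 4 = 8.
P[3]: D(K, 2) = 11; 11 ⊕ 5 = 14.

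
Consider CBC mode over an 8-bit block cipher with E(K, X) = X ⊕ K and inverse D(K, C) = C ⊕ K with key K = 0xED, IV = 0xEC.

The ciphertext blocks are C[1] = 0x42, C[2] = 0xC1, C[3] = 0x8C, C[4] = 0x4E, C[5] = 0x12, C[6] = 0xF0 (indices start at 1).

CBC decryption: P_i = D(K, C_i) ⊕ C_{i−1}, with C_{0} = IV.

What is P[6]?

P[6] = 0x0F

P[6]: D(K, 0xF0) = 0x1D; 0x1D ⊕ 0x12 = 0x0F.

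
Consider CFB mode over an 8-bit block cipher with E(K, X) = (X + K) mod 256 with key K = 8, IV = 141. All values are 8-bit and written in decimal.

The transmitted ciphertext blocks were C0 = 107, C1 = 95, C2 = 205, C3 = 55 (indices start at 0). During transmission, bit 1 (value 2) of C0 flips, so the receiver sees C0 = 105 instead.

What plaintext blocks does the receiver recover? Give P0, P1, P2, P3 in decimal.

CFB decryption: P_i = C_i ⊕ E(K, C_{i−1}), with C_{−1} = IV.
Only C0 changed, to 105. In CFB, a change in C_i flips the same bit in P_i and garbles P_{i+1}. Decrypting the received ciphertext:
P0: E(K, 141) = 149; 105 ⊕ 149 = 252.
P1: E(K, 105) = 113; 95 ⊕ 113 = 46.
P2: E(K, 95) = 103; 205 ⊕ 103 = 170.
P3: E(K, 205) = 213; 55 ⊕ 213 = 226.
Blocks that differ from the original plaintext: P0, P1.

P0 = 252, P1 = 46, P2 = 170, P3 = 226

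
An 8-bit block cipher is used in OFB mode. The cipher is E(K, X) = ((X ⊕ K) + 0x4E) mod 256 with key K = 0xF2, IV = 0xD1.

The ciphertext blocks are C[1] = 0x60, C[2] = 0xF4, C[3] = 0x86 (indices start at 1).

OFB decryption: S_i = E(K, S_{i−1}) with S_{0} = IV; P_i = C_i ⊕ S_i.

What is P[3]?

P[3] = 0xF7

P[1]: S = E(K, 0xD1) = 0x71; 0x60 ⊕ 0x71 = 0x11.
P[2]: S = E(K, 0x71) = 0xD1; 0xF4 ⊕ 0xD1 = 0x25.
P[3]: S = E(K, 0xD1) = 0x71; 0x86 ⊕ 0x71 = 0xF7.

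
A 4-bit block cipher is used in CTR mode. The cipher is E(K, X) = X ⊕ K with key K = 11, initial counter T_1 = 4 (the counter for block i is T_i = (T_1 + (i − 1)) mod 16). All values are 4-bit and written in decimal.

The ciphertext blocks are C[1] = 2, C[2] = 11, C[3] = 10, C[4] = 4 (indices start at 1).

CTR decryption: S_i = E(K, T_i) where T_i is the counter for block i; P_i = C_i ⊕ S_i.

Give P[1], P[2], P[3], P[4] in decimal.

P[1]: T = 4, S = E(K, T) = 15; 2 ⊕ 15 = 13.
P[2]: T = 5, S = E(K, T) = 14; 11 ⊕ 14 = 5.
P[3]: T = 6, S = E(K, T) = 13; 10 ⊕ 13 = 7.
P[4]: T = 7, S = E(K, T) = 12; 4 ⊕ 12 = 8.

P[1] = 13, P[2] = 5, P[3] = 7, P[4] = 8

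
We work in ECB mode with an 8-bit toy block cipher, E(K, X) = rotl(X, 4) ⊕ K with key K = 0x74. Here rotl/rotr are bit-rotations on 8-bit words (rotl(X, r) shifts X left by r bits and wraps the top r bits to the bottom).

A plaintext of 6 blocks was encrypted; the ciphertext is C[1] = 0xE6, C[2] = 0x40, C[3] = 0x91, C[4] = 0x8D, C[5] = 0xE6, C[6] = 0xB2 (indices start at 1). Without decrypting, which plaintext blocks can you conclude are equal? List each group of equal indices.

P[1] = P[5]

ECB encrypts each block independently with the same key, so equal ciphertext blocks imply equal plaintext blocks.
C[1] = C[5] = 0xE6, so P[1] = P[5].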